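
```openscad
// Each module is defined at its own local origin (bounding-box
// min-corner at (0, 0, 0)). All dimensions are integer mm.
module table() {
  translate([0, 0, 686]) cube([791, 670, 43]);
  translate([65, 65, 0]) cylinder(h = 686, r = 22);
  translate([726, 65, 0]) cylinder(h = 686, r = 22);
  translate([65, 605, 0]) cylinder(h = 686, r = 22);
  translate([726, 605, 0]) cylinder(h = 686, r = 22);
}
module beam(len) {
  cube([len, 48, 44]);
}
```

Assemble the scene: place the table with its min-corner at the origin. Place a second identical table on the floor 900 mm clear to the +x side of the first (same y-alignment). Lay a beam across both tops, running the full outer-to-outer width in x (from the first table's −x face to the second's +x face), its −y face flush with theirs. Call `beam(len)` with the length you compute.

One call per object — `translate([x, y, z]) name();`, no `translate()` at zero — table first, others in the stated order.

table();
translate([1691, 0, 0]) table();
translate([0, 0, 729]) beam(2482);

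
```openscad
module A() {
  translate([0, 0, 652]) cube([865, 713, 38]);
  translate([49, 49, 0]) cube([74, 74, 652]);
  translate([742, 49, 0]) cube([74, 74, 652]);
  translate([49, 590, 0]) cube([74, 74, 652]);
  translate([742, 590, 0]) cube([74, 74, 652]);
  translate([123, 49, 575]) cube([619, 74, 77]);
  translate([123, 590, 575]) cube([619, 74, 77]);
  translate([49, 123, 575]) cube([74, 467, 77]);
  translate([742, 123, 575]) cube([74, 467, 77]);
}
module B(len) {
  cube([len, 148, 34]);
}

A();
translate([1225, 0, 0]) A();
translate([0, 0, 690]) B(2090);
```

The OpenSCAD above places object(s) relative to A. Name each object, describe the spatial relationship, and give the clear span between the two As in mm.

A is a table. B is a beam. A beam spans the tops of two tables. The clear span between the two tables is 360 mm.

Second table starts at x = 1225; first ends at x = 865; clear span = 1225 − 865 = 360 mm.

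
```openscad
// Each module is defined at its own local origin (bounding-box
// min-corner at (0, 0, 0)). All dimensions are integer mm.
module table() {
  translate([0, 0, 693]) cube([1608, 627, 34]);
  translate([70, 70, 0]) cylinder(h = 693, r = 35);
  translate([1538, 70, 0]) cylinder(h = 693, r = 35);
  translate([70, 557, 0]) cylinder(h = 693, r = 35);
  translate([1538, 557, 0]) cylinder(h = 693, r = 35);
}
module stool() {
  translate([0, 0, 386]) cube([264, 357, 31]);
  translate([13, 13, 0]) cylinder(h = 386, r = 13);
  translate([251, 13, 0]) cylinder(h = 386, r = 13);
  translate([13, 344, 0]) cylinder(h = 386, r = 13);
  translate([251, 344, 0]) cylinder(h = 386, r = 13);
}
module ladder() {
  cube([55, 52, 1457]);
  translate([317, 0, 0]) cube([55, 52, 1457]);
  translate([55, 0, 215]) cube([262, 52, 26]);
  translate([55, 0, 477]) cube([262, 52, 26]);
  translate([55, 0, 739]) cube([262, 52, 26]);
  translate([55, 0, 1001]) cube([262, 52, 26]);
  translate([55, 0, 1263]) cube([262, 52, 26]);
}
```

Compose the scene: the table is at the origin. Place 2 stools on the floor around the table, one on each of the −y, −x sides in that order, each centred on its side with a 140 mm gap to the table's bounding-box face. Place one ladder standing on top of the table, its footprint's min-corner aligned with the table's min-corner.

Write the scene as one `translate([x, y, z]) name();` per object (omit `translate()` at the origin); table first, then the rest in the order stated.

table();
translate([672, -497, 0]) stool();
translate([-404, 135, 0]) stool();
translate([0, 0, 727]) ladder();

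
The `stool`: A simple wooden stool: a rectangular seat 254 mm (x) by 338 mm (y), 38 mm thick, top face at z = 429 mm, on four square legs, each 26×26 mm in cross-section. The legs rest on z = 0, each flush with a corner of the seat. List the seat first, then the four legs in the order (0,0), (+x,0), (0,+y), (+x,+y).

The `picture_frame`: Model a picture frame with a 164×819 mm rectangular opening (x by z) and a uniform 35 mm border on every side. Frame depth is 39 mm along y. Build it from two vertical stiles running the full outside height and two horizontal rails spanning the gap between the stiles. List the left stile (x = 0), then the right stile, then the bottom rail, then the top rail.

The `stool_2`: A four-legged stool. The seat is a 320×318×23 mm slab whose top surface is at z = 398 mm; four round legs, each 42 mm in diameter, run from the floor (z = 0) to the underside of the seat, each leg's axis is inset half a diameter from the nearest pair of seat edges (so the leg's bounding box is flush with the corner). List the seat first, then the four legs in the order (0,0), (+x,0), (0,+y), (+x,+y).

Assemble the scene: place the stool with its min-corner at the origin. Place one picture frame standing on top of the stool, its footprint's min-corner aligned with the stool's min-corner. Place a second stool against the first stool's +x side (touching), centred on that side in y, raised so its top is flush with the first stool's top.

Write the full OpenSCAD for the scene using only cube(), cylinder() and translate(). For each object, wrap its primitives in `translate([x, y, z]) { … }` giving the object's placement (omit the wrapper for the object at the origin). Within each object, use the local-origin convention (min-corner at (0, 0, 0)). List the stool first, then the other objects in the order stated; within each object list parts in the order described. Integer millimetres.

translate([0, 0, 391]) cube([254, 338, 38]);
cube([26, 26, 391]);
translate([228, 0, 0]) cube([26, 26, 391]);
translate([0, 312, 0]) cube([26, 26, 391]);
translate([228, 312, 0]) cube([26, 26, 391]);
translate([0, 0, 429]) {
  cube([35, 39, 889]);
  translate([199, 0, 0]) cube([35, 39, 889]);
  translate([35, 0, 0]) cube([164, 39, 35]);
  translate([35, 0, 854]) cube([164, 39, 35]);
}
translate([254, 10, 31]) {
  translate([0, 0, 375]) cube([320, 318, 23]);
  translate([21, 21, 0]) cylinder(h = 375, r = 21);
  translate([299, 21, 0]) cylinder(h = 375, r = 21);
  translate([21, 297, 0]) cylinder(h = 375, r = 21);
  translate([299, 297, 0]) cylinder(h = 375, r = 21);
}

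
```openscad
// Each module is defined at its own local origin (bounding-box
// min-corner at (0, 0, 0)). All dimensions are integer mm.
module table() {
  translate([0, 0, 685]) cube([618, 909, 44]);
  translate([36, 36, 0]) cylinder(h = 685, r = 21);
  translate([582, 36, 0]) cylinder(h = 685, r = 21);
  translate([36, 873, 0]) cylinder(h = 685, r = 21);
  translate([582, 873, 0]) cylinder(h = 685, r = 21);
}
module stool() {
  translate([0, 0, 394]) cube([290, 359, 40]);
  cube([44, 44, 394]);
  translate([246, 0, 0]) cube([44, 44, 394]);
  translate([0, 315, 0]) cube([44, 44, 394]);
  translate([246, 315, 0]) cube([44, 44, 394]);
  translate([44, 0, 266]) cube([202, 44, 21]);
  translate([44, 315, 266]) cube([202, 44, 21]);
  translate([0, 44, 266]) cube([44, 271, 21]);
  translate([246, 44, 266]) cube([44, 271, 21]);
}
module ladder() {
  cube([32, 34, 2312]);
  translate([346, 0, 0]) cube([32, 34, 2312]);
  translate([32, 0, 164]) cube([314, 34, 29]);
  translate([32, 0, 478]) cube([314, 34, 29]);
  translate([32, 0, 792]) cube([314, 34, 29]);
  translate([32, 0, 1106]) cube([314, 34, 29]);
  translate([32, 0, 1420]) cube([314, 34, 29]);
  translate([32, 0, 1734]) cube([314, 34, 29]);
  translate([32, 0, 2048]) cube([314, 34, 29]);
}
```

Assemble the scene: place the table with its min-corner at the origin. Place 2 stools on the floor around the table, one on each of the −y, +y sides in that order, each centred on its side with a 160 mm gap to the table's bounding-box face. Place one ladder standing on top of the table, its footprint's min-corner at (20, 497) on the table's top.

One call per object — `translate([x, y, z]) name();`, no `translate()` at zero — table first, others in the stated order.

table();
translate([164, -519, 0]) stool();
translate([164, 1069, 0]) stool();
translate([20, 497, 729]) ladder();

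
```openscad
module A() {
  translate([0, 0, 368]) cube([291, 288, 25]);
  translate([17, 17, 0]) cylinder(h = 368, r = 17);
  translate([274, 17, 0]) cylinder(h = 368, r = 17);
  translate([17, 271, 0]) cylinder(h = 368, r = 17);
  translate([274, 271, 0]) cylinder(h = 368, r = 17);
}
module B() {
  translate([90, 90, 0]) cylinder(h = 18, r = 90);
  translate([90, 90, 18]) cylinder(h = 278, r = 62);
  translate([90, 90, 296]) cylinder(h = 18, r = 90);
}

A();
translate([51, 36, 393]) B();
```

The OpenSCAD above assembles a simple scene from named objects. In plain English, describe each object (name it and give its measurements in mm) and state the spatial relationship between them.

A is a four-legged stool. The seat is 291×288 mm, 25 mm thick, top at z = 393 mm. It stands on four round legs, each 34 mm in diameter, from z = 0 to the seat underside, each leg's axis is inset half a diameter from the nearest pair of seat edges (so the leg's bounding box is flush with the corner).

B is a spool: two coaxial disc flanges of radius 90 mm and thickness 18 mm, joined by a core cylinder of radius 62 mm and height 278 mm. The lower flange rests on z = 0 and the three cylinders share a vertical axis.

The spool is on top of the stool.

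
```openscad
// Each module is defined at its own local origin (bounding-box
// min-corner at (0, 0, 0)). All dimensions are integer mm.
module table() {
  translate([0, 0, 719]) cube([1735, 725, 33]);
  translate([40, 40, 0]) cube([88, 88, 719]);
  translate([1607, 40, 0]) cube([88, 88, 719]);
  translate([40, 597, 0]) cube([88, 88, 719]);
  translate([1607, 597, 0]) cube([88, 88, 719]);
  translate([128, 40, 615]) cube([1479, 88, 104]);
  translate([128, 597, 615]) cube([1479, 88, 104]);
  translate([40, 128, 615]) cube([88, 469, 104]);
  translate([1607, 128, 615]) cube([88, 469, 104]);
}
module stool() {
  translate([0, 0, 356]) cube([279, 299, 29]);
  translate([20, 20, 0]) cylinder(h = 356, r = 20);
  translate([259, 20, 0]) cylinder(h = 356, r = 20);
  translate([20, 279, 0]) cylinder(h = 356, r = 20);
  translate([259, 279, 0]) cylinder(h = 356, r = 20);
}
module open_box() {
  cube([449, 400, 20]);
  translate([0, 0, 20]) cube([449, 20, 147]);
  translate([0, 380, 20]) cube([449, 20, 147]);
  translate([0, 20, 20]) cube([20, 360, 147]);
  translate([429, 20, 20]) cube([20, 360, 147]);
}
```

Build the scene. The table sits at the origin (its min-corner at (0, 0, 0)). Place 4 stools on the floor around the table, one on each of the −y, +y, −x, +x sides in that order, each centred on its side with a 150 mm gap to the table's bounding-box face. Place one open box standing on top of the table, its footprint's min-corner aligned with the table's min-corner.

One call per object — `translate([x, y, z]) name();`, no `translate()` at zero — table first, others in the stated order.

table();
translate([728, -449, 0]) stool();
translate([728, 875, 0]) stool();
translate([-429, 213, 0]) stool();
translate([1885, 213, 0]) stool();
translate([0, 0, 752]) open_box();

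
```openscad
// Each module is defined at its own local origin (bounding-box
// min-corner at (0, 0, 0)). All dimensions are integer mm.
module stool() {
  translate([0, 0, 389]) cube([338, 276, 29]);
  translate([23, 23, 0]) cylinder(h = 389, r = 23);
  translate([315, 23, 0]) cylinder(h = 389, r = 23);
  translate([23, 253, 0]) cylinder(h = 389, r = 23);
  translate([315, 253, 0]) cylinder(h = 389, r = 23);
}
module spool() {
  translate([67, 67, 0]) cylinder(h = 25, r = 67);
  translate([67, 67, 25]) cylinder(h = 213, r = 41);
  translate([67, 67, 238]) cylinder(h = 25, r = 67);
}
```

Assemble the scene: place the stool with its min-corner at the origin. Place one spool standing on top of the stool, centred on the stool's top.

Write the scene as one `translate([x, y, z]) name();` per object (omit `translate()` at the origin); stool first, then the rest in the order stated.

stool();
translate([102, 71, 418]) spool();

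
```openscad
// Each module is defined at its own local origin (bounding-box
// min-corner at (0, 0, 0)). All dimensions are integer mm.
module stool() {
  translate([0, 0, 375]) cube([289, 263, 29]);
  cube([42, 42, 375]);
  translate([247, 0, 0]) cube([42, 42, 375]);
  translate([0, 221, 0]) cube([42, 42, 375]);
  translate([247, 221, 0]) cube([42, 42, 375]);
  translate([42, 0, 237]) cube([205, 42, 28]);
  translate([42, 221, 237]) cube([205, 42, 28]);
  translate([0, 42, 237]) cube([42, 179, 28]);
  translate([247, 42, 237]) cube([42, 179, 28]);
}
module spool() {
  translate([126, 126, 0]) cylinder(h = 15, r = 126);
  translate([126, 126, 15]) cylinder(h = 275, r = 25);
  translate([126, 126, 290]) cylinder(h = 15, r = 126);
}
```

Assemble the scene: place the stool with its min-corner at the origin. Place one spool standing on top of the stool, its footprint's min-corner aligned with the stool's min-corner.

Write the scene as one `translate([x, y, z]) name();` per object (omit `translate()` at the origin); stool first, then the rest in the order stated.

stool();
translate([0, 0, 404]) spool();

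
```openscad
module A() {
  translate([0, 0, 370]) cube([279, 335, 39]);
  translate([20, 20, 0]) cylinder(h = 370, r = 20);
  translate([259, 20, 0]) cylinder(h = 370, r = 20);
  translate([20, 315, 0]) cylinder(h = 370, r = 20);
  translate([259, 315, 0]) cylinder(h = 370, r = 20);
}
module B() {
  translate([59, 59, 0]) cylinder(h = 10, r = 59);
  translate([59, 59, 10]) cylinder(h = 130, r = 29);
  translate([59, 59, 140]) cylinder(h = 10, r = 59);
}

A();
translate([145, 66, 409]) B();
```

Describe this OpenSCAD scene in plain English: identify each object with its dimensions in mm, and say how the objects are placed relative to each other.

A is a four-legged stool. The seat is a 279×335×39 mm slab whose top surface is at z = 409 mm; four round legs, each 40 mm in diameter, run from the floor (z = 0) to the underside of the seat, each leg's axis is inset half a diameter from the nearest pair of seat edges (so the leg's bounding box is flush with the corner).

B is a spool: two coaxial disc flanges of radius 59 mm and thickness 10 mm, joined by a core cylinder of radius 29 mm and height 130 mm. The lower flange rests on z = 0 and the three cylinders share a vertical axis.

The spool is on top of the stool.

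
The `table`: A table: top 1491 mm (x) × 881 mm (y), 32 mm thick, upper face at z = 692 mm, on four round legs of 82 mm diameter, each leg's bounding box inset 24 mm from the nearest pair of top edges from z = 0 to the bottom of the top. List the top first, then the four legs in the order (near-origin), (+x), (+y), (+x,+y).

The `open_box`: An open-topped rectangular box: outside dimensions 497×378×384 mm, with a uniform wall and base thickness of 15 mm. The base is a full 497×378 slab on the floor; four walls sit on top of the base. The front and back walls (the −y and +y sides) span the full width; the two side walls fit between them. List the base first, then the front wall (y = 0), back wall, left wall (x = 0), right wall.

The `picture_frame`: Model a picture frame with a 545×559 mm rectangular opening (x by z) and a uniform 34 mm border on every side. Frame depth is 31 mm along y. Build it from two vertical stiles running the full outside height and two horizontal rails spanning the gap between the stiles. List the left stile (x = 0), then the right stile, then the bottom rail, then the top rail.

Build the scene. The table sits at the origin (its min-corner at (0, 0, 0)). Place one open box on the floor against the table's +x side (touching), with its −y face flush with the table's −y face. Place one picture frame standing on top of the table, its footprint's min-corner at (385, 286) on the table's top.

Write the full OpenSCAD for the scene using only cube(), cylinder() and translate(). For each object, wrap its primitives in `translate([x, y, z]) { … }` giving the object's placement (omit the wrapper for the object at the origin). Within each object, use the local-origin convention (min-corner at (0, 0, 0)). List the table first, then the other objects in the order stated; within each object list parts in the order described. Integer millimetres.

translate([0, 0, 660]) cube([1491, 881, 32]);
translate([65, 65, 0]) cylinder(h = 660, r = 41);
translate([1426, 65, 0]) cylinder(h = 660, r = 41);
translate([65, 816, 0]) cylinder(h = 660, r = 41);
translate([1426, 816, 0]) cylinder(h = 660, r = 41);
translate([1491, 0, 0]) {
  cube([497, 378, 15]);
  translate([0, 0, 15]) cube([497, 15, 369]);
  translate([0, 363, 15]) cube([497, 15, 369]);
  translate([0, 15, 15]) cube([15, 348, 369]);
  translate([482, 15, 15]) cube([15, 348, 369]);
}
translate([385, 286, 692]) {
  cube([34, 31, 627]);
  translate([579, 0, 0]) cube([34, 31, 627]);
  translate([34, 0, 0]) cube([545, 31, 34]);
  translate([34, 0, 593]) cube([545, 31, 34]);
}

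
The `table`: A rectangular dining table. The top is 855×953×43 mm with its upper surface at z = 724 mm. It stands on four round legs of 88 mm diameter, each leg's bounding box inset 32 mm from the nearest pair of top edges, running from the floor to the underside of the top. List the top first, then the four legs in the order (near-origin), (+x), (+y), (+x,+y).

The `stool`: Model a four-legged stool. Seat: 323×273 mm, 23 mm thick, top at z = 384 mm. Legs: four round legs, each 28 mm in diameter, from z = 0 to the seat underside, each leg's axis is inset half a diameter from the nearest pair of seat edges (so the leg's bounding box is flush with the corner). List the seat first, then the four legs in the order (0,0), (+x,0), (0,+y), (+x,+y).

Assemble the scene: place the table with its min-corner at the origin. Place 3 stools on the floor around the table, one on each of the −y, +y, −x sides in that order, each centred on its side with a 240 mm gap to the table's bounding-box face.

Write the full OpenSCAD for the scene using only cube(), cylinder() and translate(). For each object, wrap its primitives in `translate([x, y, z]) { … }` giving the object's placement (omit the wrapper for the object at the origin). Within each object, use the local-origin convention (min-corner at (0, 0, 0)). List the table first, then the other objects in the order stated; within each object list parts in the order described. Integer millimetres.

translate([0, 0, 681]) cube([855, 953, 43]);
translate([76, 76, 0]) cylinder(h = 681, r = 44);
translate([779, 76, 0]) cylinder(h = 681, r = 44);
translate([76, 877, 0]) cylinder(h = 681, r = 44);
translate([779, 877, 0]) cylinder(h = 681, r = 44);
translate([266, -513, 0]) {
  translate([0, 0, 361]) cube([323, 273, 23]);
  translate([14, 14, 0]) cylinder(h = 361, r = 14);
  translate([309, 14, 0]) cylinder(h = 361, r = 14);
  translate([14, 259, 0]) cylinder(h = 361, r = 14);
  translate([309, 259, 0]) cylinder(h = 361, r = 14);
}
translate([266, 1193, 0]) {
  translate([0, 0, 361]) cube([323, 273, 23]);
  translate([14, 14, 0]) cylinder(h = 361, r = 14);
  translate([309, 14, 0]) cylinder(h = 361, r = 14);
  translate([14, 259, 0]) cylinder(h = 361, r = 14);
  translate([309, 259, 0]) cylinder(h = 361, r = 14);
}
translate([-563, 340, 0]) {
  translate([0, 0, 361]) cube([323, 273, 23]);
  translate([14, 14, 0]) cylinder(h = 361, r = 14);
  translate([309, 14, 0]) cylinder(h = 361, r = 14);
  translate([14, 259, 0]) cylinder(h = 361, r = 14);
  translate([309, 259, 0]) cylinder(h = 361, r = 14);
}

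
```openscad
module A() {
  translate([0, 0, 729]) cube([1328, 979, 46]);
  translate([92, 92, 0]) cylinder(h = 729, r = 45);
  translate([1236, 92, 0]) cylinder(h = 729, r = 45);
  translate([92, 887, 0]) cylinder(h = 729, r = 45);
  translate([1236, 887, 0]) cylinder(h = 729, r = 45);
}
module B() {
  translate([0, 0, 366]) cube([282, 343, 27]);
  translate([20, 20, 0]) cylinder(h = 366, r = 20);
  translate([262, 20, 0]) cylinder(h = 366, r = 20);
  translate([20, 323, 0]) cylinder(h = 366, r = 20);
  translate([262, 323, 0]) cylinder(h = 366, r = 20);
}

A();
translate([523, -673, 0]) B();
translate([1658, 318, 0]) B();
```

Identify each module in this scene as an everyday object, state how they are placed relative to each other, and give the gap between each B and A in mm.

A is a table. B is a stool. Two stools sit around the table at the −y, +x sides. The gap between each stool and the table is 330 mm.

Each stool's nearest face is 330 mm from the table's bounding box.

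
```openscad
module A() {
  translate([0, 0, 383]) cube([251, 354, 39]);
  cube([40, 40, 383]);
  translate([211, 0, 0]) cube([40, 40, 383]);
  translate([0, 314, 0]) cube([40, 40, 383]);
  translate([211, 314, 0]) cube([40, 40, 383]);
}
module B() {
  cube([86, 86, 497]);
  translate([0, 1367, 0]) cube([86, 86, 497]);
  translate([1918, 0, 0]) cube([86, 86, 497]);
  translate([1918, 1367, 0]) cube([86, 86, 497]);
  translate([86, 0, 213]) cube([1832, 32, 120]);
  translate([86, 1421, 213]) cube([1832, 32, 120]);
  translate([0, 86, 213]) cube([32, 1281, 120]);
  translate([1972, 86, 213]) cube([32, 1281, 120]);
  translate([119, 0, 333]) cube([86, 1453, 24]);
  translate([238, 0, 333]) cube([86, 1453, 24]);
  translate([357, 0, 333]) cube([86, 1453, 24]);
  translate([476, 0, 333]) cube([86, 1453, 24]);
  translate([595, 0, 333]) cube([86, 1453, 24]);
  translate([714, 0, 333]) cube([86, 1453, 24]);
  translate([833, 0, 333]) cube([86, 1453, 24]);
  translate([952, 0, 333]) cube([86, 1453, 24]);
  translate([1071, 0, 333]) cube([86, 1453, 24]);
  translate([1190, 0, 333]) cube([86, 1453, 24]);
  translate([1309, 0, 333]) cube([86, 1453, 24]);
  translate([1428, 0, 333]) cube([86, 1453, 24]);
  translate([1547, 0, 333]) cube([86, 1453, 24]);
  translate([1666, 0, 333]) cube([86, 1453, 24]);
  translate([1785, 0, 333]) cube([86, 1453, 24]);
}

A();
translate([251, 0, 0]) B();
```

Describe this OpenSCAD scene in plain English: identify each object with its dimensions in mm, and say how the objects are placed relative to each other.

A is a simple wooden stool: a rectangular seat 251 mm (x) by 354 mm (y), 39 mm thick, top face at z = 422 mm, on four square legs, each 40×40 mm in cross-section. The legs rest on z = 0, each flush with a corner of the seat.

B is a bed frame 2004 mm long (x) by 1453 mm wide (y). Four 86×86 mm corner posts, 497 mm tall, at the corners of the footprint. Four rails of 32 mm thickness and 120 mm height run between adjacent posts with their undersides at z = 213 mm, their outer faces flush with the outside of the frame (the two x-running rails run between the posts' inner faces; the two y-running rails run between the posts' inner faces). 15 slats, each 86 mm wide (x) and 24 mm thick, lie across the top of the two x-running rails, running the full 1453 mm width of the frame in y; the slats are evenly spaced along x between the inner faces of the end posts with equal gaps (rounded down to the nearest mm) at the −x end and between each pair — any rounding remainder accumulates at the +x end.

The bed frame is against the stool's +x side, with their −y faces flush.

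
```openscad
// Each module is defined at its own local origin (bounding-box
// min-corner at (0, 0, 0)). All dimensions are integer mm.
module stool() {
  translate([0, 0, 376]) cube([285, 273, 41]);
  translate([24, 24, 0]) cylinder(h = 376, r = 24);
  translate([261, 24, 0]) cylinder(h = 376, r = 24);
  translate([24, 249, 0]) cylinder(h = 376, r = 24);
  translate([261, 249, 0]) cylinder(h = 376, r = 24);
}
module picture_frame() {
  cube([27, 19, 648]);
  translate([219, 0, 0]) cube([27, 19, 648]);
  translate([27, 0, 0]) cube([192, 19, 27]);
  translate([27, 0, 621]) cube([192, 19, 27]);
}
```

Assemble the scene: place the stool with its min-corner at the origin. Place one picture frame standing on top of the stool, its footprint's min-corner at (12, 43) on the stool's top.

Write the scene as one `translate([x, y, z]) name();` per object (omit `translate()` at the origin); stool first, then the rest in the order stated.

stool();
translate([12, 43, 417]) picture_frame();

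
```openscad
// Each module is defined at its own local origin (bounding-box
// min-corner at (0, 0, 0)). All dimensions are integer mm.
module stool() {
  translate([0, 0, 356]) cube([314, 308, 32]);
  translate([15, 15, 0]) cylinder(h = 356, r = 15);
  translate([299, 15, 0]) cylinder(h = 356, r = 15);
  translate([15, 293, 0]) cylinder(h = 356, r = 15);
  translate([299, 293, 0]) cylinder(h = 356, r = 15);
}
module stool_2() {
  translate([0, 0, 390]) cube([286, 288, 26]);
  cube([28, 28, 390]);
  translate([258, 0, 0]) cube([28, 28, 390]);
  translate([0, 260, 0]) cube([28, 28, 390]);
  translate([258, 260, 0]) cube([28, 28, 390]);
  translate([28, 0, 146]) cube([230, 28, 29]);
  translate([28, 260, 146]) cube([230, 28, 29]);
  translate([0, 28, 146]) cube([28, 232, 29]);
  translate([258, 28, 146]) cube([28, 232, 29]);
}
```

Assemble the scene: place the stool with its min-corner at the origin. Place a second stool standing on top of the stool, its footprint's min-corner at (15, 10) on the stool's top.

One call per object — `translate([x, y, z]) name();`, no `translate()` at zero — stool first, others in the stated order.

stool();
translate([15, 10, 388]) stool_2();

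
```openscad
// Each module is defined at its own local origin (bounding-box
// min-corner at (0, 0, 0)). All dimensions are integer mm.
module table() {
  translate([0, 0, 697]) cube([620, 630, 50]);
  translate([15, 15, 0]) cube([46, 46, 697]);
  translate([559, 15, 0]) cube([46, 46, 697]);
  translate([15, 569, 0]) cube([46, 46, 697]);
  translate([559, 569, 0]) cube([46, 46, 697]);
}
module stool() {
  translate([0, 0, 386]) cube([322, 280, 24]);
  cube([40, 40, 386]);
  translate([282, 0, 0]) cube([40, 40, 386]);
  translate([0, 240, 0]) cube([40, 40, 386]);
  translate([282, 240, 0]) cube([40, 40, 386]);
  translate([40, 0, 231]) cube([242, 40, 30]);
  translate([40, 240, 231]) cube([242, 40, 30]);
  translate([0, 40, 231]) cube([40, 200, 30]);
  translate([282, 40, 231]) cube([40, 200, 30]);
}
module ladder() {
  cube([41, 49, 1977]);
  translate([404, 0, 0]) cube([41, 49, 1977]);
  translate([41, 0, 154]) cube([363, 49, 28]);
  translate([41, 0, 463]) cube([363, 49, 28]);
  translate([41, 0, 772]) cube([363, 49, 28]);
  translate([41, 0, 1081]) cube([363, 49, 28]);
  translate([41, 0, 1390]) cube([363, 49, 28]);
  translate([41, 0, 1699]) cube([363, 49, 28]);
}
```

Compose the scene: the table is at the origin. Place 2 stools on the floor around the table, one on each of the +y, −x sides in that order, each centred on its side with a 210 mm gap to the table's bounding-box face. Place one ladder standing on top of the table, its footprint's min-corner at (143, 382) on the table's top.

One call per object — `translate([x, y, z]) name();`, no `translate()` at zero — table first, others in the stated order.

table();
translate([149, 840, 0]) stool();
translate([-532, 175, 0]) stool();
translate([143, 382, 747]) ladder();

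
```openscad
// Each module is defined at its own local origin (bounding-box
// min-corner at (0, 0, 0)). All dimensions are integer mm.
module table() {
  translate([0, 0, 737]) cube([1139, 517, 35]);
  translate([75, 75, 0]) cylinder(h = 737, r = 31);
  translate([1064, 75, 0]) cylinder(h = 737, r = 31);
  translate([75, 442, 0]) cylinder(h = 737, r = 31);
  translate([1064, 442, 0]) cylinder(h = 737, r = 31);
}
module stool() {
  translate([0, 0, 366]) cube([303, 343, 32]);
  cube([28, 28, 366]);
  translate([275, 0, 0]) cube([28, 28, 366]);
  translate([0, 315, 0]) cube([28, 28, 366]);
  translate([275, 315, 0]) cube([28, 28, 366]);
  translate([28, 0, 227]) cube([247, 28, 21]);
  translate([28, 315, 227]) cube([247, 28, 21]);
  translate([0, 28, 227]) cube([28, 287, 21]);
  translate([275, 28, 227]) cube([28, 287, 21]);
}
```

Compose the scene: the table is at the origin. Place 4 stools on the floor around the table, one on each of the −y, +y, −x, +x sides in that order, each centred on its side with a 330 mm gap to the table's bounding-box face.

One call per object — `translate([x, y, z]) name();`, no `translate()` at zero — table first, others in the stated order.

table();
translate([418, -673, 0]) stool();
translate([418, 847, 0]) stool();
translate([-633, 87, 0]) stool();
translate([1469, 87, 0]) stool();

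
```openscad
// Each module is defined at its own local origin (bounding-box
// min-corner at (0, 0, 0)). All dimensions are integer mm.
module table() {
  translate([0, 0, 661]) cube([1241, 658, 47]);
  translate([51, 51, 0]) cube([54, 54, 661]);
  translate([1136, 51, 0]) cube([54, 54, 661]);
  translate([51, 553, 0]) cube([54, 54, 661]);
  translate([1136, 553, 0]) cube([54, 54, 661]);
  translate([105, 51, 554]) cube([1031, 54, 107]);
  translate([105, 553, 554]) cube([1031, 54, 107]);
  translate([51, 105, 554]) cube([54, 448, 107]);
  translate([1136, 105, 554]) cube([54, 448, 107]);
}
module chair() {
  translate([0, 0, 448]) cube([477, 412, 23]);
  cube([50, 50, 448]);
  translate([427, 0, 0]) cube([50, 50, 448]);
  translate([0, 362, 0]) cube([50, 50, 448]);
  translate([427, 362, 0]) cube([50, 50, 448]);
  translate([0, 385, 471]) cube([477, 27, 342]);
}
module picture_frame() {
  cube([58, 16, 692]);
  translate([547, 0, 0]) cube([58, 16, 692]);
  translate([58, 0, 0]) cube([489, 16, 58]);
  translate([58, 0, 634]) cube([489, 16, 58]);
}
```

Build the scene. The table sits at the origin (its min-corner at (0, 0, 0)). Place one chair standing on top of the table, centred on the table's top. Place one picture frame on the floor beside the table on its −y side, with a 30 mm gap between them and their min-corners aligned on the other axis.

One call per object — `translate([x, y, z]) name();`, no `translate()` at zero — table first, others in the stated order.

table();
translate([382, 123, 708]) chair();
translate([0, -46, 0]) picture_frame();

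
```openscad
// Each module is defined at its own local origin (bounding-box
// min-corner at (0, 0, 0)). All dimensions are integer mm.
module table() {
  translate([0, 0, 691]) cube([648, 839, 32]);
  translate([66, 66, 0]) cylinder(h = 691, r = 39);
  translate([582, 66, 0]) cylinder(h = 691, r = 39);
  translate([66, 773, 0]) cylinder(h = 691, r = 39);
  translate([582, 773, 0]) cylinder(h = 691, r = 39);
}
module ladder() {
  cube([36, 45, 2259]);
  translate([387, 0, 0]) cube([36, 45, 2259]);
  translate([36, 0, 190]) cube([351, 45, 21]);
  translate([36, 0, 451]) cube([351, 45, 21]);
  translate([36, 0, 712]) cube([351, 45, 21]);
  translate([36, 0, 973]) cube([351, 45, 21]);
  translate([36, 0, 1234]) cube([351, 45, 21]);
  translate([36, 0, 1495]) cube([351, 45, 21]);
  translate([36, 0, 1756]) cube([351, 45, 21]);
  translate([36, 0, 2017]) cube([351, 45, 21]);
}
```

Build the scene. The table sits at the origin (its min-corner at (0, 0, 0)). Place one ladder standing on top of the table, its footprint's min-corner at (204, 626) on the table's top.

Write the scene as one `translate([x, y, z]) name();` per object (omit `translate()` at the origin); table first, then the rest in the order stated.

table();
translate([204, 626, 723]) ladder();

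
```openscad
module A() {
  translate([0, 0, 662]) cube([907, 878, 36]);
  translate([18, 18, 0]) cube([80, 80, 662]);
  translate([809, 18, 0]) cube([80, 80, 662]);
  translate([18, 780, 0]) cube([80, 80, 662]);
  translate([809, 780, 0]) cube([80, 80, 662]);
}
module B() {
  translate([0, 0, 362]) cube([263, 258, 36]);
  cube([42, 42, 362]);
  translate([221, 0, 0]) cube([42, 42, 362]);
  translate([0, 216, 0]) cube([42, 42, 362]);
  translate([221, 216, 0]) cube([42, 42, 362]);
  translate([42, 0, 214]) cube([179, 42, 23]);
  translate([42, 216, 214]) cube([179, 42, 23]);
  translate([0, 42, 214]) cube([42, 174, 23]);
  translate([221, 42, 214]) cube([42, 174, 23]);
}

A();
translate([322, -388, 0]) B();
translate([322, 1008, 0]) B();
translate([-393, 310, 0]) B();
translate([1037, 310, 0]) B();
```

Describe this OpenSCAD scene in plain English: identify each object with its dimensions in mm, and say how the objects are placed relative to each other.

A is a table: top 907 mm (x) × 878 mm (y), 36 mm thick, upper face at z = 698 mm, on four 80×80 mm square legs, each inset 18 mm from the nearest pair of top edges, running from z = 0 to the bottom of the top.

B is a four-legged stool. The seat is 263×258 mm, 36 mm thick, top at z = 398 mm. It stands on four square legs, each 42×42 mm in cross-section, from z = 0 to the seat underside, each flush with a corner of the seat. Four stretchers, 42 mm wide and 23 mm tall, connect adjacent legs with their undersides at z = 214 mm, each running between the inner faces of the legs it joins and aligned with the legs' outer faces on the other axis.

Four stools sit around the table at the −y, +y, −x, +x sides.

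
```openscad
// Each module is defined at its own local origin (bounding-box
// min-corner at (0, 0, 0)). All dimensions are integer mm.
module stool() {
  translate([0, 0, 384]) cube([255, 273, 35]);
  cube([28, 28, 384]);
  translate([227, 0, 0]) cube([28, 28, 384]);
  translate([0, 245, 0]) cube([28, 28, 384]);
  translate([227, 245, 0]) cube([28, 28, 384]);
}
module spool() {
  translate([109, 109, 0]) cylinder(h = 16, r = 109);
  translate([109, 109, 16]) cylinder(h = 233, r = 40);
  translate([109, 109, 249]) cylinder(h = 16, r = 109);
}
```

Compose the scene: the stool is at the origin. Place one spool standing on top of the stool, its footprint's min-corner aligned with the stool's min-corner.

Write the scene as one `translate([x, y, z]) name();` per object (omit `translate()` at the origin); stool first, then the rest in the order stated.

stool();
translate([0, 0, 419]) spool();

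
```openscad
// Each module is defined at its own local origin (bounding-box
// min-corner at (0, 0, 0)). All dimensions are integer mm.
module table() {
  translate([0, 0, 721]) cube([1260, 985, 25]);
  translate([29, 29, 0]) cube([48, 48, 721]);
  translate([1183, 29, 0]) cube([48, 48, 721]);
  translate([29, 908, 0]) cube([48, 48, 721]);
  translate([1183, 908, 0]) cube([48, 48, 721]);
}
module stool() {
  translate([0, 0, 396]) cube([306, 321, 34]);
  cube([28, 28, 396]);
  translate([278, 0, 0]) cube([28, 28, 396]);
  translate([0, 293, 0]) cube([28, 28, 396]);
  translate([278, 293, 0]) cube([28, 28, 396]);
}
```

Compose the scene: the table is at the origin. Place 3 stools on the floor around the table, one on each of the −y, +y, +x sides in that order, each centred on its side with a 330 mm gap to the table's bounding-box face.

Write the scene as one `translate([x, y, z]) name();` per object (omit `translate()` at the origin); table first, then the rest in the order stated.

table();
translate([477, -651, 0]) stool();
translate([477, 1315, 0]) stool();
translate([1590, 332, 0]) stool();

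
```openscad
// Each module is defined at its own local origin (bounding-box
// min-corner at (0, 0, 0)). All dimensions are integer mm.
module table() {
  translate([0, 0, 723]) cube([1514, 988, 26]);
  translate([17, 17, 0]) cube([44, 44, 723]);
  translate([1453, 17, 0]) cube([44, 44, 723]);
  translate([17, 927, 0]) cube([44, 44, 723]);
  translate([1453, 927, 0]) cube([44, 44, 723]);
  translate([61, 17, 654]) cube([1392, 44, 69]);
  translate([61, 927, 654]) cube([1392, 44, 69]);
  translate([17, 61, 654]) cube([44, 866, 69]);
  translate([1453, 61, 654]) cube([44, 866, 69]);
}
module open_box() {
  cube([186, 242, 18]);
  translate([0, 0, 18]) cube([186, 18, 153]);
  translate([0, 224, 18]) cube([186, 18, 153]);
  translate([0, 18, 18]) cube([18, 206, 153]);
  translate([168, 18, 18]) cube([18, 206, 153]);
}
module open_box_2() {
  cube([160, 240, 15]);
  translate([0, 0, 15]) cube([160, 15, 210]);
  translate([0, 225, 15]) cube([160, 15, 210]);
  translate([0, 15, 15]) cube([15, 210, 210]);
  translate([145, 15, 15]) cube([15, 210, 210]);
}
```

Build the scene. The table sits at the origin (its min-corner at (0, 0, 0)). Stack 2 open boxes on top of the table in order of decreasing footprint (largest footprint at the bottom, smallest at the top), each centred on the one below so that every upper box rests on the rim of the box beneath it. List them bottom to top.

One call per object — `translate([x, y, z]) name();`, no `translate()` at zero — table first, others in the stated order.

table();
translate([664, 373, 749]) open_box();
translate([677, 374, 920]) open_box_2();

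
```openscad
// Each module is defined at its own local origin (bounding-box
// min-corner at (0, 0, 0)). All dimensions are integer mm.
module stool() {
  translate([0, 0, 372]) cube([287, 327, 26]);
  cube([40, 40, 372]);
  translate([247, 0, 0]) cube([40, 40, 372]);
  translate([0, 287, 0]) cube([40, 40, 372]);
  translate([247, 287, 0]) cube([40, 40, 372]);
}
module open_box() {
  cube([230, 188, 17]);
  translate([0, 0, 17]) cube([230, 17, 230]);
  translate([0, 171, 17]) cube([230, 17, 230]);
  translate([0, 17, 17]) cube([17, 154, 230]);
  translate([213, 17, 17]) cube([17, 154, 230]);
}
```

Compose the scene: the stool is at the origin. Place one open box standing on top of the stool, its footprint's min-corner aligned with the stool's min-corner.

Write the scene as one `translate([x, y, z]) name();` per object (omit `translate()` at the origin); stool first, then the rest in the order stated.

stool();
translate([0, 0, 398]) open_box();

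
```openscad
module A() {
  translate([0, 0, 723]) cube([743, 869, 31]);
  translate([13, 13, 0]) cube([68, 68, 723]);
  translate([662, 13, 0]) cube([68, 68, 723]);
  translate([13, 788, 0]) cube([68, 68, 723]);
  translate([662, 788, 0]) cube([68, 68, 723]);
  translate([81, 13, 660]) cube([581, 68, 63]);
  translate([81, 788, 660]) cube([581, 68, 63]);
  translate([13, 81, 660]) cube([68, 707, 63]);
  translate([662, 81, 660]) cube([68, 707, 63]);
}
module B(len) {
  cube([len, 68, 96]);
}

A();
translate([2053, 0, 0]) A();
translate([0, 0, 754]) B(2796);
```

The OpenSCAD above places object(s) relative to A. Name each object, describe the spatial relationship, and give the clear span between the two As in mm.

A is a table. B is a beam. A beam spans the tops of two tables. The clear span between the two tables is 1310 mm.

Second table starts at x = 2053; first ends at x = 743; clear span = 2053 − 743 = 1310 mm.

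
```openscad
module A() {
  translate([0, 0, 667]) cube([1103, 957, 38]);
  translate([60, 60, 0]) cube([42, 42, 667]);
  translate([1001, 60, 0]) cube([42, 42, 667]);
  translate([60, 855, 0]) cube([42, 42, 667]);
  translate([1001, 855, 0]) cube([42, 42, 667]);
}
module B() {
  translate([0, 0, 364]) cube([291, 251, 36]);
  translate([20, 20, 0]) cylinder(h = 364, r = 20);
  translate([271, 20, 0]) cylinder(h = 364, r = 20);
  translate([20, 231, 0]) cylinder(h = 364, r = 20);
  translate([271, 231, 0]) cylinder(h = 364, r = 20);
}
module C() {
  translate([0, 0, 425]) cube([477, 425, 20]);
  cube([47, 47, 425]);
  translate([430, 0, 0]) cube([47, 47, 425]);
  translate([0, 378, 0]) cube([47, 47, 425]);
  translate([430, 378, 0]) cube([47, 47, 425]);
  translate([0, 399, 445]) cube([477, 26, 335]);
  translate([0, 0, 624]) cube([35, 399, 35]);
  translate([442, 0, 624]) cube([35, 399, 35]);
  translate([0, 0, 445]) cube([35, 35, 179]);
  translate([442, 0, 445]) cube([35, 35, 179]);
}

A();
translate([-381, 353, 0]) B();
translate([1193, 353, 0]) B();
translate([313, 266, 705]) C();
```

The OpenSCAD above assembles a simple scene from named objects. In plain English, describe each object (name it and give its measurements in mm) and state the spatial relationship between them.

A is a table: top 1103 mm (x) × 957 mm (y), 38 mm thick, upper face at z = 705 mm, on four 42×42 mm square legs, each inset 60 mm from the nearest pair of top edges, running from z = 0 to the bottom of the top.

B is a simple wooden stool: a rectangular seat 291 mm (x) by 251 mm (y), 36 mm thick, top face at z = 400 mm, on four round legs, each 40 mm in diameter. The legs rest on z = 0, each leg's axis is inset half a diameter from the nearest pair of seat edges (so the leg's bounding box is flush with the corner).

C is a chair: 477×425 mm seat, 20 mm thick, top at z = 445 mm, on four 47 mm square corner legs flush with the seat edges. A 26 mm thick backrest slab spans the full seat width, extending 335 mm above the seat top, its back face flush with the seat's +y edge. Two armrests of 35×35 mm section run along each side from the seat's front edge to the front of the backrest, top faces 214 mm above the seat top and outer faces flush with the seat's x-edges; a 35×35 mm post under the front of each armrest stands on the seat at the front corner.

Two stools sit around the table at the −x, +x sides. The chair is on top of the table, centred.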